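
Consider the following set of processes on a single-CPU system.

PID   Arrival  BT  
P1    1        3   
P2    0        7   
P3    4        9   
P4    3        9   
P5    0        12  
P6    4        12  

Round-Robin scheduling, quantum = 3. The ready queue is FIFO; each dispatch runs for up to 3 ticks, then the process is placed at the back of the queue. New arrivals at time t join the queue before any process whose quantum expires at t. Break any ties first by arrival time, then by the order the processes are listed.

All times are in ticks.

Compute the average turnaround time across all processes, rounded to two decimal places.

Schedule: | P2 0-3 | P5 3-6 | P1 6-9 | P4 9-12 | P2 12-15 | P3 15-18 | P6 18-21 | P5 21-24 | P4 24-27 | P2 27-28 | P3 28-31 | P6 31-34 | P5 34-37 | P4 37-40 | P3 40-43 | P6 43-46 | P5 46-49 | P6 49-52 |
Completion: P1=9  P2=28  P3=43  P4=40  P5=49  P6=52
Turnaround (C−A): P1=8  P2=28  P3=39  P4=37  P5=49  P6=48
Turnaround times: P1=8, P2=28, P3=39, P4=37, P5=49, P6=48
Average turnaround = (8+28+39+37+49+48) / 6 = 209/6 = 34.83

34.83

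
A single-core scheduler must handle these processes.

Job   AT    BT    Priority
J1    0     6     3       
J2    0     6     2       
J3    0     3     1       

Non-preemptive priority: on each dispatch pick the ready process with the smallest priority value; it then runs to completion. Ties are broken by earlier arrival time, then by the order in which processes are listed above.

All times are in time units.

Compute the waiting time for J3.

0

Gantt: | J3 0-3 | J2 3-9 | J1 9-15 |
Completion: J1=15  J2=9  J3=3
Turnaround (C−A): J1=15  J2=9  J3=3
Waiting(J3) = turnaround − burst = 3 − 3 = 0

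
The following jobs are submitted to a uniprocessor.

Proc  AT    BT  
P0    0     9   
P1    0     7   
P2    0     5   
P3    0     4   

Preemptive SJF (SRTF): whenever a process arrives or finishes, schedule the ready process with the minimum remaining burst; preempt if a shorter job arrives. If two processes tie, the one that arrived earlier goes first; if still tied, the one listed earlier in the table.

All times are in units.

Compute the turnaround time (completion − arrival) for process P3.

Schedule: | P3 0-4 | P2 4-9 | P1 9-16 | P0 16-25 |
Completion: P0=25  P1=16  P2=9  P3=4
Turnaround(P3) = completion − arrival = 4 − 0 = 4

4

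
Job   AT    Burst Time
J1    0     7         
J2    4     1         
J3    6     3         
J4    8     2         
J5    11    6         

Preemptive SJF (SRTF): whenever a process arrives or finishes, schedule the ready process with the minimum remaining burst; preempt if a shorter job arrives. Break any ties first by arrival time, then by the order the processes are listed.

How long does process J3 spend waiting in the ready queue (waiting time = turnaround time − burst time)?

4

Timeline: | J1 0-4 | J2 4-5 | J1 5-8 | J4 8-10 | J3 10-13 | J5 13-19 |
Completion: J1=8  J2=5  J3=13  J4=10  J5=19
Turnaround (C−A): J1=8  J2=1  J3=7  J4=2  J5=8
Waiting(J3) = turnaround − burst = 7 − 3 = 4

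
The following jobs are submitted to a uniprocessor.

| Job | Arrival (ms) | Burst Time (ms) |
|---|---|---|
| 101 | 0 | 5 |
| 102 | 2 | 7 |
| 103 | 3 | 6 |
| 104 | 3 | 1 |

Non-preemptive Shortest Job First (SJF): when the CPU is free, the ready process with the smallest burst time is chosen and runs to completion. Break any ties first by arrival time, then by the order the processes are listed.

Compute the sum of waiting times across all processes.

15

Schedule: | 101 0-5 | 104 5-6 | 103 6-12 | 102 12-19 |
Completion: 101=5  102=19  103=12  104=6
Waiting = turnaround − burst: 101=0, 102=10, 103=3, 104=2
Total waiting = 0 + 10 + 3 + 2 = 15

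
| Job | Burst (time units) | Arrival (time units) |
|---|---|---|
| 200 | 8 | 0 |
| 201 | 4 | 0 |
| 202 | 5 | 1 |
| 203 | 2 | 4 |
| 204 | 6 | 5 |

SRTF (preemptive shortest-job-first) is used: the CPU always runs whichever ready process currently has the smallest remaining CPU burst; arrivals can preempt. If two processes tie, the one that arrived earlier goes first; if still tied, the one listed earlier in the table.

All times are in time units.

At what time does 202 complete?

Gantt: | 201 0-4 | 203 4-6 | 202 6-11 | 204 11-17 | 200 17-25 |
Completion: 200=25  201=4  202=11  203=6  204=17
Turnaround (C−A): 200=25  201=4  202=10  203=2  204=12

11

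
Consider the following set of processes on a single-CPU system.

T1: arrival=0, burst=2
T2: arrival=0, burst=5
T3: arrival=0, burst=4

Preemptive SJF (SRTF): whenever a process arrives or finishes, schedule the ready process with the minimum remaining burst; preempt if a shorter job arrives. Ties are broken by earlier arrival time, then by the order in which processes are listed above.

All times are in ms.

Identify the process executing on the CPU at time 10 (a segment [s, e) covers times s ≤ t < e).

T2

Timeline: | T1 0-2 | T3 2-6 | T2 6-11 |
Completion: T1=2  T2=11  T3=6
Turnaround (C−A): T1=2  T2=11  T3=6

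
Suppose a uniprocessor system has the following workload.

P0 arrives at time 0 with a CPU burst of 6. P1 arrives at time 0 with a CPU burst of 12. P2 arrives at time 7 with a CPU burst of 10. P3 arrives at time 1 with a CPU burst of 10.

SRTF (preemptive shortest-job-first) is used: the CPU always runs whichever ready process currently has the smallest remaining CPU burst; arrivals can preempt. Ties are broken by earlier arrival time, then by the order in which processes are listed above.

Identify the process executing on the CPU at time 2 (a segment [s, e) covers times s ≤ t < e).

P0

Gantt: | P0 0-6 | P3 6-16 | P2 16-26 | P1 26-38 |
Completion: P0=6  P1=38  P2=26  P3=16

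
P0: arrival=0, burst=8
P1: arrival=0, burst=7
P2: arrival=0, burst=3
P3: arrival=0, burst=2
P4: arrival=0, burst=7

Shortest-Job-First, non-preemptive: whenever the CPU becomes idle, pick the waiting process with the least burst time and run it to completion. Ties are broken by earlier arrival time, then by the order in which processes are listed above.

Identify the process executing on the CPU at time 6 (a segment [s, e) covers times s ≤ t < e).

P1

Schedule: | P3 0-2 | P2 2-5 | P1 5-12 | P4 12-19 | P0 19-27 |
Completion: P0=27  P1=12  P2=5  P3=2  P4=19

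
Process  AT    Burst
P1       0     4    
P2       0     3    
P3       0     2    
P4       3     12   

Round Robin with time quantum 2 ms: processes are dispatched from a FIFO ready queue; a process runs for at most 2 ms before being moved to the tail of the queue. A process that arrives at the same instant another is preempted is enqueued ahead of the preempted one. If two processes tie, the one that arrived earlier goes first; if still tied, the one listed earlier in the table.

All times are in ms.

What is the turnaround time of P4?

18

Schedule: | P1 0-2 | P2 2-4 | P3 4-6 | P1 6-8 | P4 8-10 | P2 10-11 | P4 11-21 |
Completion: P1=8  P2=11  P3=6  P4=21
Turnaround(P4) = completion − arrival = 21 − 3 = 18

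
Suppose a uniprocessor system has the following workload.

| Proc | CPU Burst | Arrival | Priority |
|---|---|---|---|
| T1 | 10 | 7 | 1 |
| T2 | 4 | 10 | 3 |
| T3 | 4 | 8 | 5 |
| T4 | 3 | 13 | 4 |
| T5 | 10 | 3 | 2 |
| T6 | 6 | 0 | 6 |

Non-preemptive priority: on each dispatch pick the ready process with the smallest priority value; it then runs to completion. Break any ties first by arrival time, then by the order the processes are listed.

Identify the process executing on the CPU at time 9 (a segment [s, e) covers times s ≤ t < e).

Timeline: | T6 0-6 | T5 6-16 | T1 16-26 | T2 26-30 | T4 30-33 | T3 33-37 |
Completion: T1=26  T2=30  T3=37  T4=33  T5=16  T6=6
Turnaround (C−A): T1=19  T2=20  T3=29  T4=20  T5=13  T6=6

T5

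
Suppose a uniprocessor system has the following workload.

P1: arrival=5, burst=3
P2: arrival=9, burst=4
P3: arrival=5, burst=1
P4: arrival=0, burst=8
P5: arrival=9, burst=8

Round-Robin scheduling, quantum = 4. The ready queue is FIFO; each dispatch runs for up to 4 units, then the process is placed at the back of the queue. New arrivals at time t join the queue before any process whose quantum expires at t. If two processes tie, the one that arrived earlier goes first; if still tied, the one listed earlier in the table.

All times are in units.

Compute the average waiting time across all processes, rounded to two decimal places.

3.80

Schedule: | P4 0-8 | P1 8-11 | P3 11-12 | P2 12-16 | P5 16-24 |
Completion: P1=11  P2=16  P3=12  P4=8  P5=24
Turnaround (C−A): P1=6  P2=7  P3=7  P4=8  P5=15
Waiting times: P1=3, P2=3, P3=6, P4=0, P5=7
Average waiting = (3+3+6+0+7) / 5 = 19/5 = 3.80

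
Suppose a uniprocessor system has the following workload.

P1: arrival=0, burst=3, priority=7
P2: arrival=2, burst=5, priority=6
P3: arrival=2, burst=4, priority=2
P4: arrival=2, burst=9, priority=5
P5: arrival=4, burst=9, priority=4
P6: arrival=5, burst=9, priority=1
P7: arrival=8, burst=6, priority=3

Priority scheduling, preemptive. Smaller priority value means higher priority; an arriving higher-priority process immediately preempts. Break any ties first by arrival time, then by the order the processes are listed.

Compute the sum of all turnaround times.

Timeline: | P1 0-2 | P3 2-5 | P6 5-14 | P3 14-15 | P7 15-21 | P5 21-30 | P4 30-39 | P2 39-44 | P1 44-45 |
Completion: P1=45  P2=44  P3=15  P4=39  P5=30  P6=14  P7=21
Turnaround = completion − arrival: P1=45, P2=42, P3=13, P4=37, P5=26, P6=9, P7=13
Total turnaround = 45 + 42 + 13 + 37 + 26 + 9 + 13 = 185

185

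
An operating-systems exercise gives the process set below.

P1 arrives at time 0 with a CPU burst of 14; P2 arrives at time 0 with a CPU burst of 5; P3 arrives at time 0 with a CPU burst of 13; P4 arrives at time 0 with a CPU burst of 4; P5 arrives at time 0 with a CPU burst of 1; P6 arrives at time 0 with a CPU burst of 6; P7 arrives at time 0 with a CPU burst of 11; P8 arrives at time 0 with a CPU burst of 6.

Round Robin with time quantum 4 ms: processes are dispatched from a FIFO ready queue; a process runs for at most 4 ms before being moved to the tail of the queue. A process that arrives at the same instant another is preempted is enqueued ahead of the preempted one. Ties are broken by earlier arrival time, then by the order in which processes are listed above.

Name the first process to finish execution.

P4

Gantt: | P1 0-4 | P2 4-8 | P3 8-12 | P4 12-16 | P5 16-17 | P6 17-21 | P7 21-25 | P8 25-29 | P1 29-33 | P2 33-34 | P3 34-38 | P6 38-40 | P7 40-44 | P8 44-46 | P1 46-50 | P3 50-54 | P7 54-57 | P1 57-59 | P3 59-60 |
Completion: P1=59  P2=34  P3=60  P4=16  P5=17  P6=40  P7=57  P8=46
Finish order: P4 → P5 → P2 → P6 → P8 → P7 → P1 → P3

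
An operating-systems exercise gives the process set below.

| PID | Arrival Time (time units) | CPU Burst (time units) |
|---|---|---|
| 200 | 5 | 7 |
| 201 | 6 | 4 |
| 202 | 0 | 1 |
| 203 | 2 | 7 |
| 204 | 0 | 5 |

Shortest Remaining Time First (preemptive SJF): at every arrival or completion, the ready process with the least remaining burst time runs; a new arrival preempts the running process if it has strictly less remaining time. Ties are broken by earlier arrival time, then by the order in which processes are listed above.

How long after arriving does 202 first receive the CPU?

Gantt: | 202 0-1 | 204 1-6 | 201 6-10 | 203 10-17 | 200 17-24 |
Completion: 200=24  201=10  202=1  203=17  204=6
Turnaround (C−A): 200=19  201=4  202=1  203=15  204=6
Response(202) = first start − arrival = 0 − 0 = 0

0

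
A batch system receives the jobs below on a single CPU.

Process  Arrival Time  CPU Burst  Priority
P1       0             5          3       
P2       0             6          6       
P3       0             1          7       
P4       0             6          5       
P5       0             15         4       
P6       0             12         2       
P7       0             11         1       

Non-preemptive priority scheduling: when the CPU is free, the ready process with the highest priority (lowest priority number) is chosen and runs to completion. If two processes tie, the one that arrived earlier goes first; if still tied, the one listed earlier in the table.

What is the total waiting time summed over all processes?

209

Schedule: | P7 0-11 | P6 11-23 | P1 23-28 | P5 28-43 | P4 43-49 | P2 49-55 | P3 55-56 |
Completion: P1=28  P2=55  P3=56  P4=49  P5=43  P6=23  P7=11
Waiting = turnaround − burst: P1=23, P2=49, P3=55, P4=43, P5=28, P6=11, P7=0
Total waiting = 23 + 49 + 55 + 43 + 28 + 11 + 0 = 209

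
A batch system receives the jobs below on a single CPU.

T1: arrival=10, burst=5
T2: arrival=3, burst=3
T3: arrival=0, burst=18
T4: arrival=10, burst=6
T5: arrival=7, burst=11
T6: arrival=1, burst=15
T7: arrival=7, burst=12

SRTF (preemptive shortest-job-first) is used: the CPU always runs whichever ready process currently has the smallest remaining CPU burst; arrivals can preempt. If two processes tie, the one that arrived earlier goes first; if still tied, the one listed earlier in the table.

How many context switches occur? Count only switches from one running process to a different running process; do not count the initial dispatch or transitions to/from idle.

Schedule: | T3 0-1 | T6 1-3 | T2 3-6 | T6 6-7 | T5 7-10 | T1 10-15 | T4 15-21 | T5 21-29 | T6 29-41 | T7 41-53 | T3 53-70 |
Completion: T1=15  T2=6  T3=70  T4=21  T5=29  T6=41  T7=53
Turnaround (C−A): T1=5  T2=3  T3=70  T4=11  T5=22  T6=40  T7=46

10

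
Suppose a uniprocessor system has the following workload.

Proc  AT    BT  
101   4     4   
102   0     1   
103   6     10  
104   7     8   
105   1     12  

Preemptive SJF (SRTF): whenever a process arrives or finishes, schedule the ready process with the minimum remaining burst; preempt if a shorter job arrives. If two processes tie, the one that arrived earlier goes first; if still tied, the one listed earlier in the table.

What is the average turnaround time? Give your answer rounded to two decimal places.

Schedule: | 102 0-1 | 105 1-4 | 101 4-8 | 104 8-16 | 105 16-25 | 103 25-35 |
Completion: 101=8  102=1  103=35  104=16  105=25
Turnaround (C−A): 101=4  102=1  103=29  104=9  105=24
Turnaround times: 101=4, 102=1, 103=29, 104=9, 105=24
Average turnaround = (4+1+29+9+24) / 5 = 67/5 = 13.40

13.40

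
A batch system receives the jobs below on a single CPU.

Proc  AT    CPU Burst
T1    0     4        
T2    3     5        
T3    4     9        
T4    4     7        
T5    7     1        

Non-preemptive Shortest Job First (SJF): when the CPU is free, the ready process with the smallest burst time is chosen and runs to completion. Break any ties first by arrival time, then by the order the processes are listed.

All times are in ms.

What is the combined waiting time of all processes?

22

Timeline: | T1 0-4 | T2 4-9 | T5 9-10 | T4 10-17 | T3 17-26 |
Completion: T1=4  T2=9  T3=26  T4=17  T5=10
Turnaround (C−A): T1=4  T2=6  T3=22  T4=13  T5=3
Waiting = turnaround − burst: T1=0, T2=1, T3=13, T4=6, T5=2
Total waiting = 0 + 1 + 13 + 6 + 2 = 22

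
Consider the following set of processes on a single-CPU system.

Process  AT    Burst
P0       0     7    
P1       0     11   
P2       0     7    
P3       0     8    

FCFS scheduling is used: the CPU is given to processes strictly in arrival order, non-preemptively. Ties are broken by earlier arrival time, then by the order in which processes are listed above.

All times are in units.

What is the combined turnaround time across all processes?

83

Schedule: | P0 0-7 | P1 7-18 | P2 18-25 | P3 25-33 |
Completion: P0=7  P1=18  P2=25  P3=33
Turnaround = completion − arrival: P0=7, P1=18, P2=25, P3=33
Total turnaround = 7 + 18 + 25 + 33 = 83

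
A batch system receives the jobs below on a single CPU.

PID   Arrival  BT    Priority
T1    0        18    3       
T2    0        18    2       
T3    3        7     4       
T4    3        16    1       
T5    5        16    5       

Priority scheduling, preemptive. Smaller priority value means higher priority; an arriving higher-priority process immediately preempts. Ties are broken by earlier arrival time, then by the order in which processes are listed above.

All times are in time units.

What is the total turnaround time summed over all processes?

Schedule: | T2 0-3 | T4 3-19 | T2 19-34 | T1 34-52 | T3 52-59 | T5 59-75 |
Completion: T1=52  T2=34  T3=59  T4=19  T5=75
Turnaround (C−A): T1=52  T2=34  T3=56  T4=16  T5=70
Turnaround = completion − arrival: T1=52, T2=34, T3=56, T4=16, T5=70
Total turnaround = 52 + 34 + 56 + 16 + 70 = 228

228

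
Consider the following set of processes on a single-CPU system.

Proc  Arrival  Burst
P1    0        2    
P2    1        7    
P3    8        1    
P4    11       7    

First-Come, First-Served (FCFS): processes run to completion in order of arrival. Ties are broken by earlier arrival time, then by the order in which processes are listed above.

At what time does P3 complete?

10

Schedule: | P1 0-2 | P2 2-9 | P3 9-10 | idle 10-11 | P4 11-18 |
Completion: P1=2  P2=9  P3=10  P4=18
Turnaround (C−A): P1=2  P2=8  P3=2  P4=7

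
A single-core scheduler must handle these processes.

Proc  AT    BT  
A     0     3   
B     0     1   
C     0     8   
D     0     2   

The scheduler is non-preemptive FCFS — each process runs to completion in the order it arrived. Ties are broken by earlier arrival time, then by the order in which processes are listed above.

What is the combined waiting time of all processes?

Timeline: | A 0-3 | B 3-4 | C 4-12 | D 12-14 |
Completion: A=3  B=4  C=12  D=14
Waiting = turnaround − burst: A=0, B=3, C=4, D=12
Total waiting = 0 + 3 + 4 + 12 = 19

19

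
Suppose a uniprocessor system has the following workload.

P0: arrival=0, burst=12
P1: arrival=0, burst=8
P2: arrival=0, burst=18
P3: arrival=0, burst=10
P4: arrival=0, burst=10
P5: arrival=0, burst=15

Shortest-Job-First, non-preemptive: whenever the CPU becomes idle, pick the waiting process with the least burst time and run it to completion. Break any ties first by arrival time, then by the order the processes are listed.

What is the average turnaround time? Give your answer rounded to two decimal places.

Timeline: | P1 0-8 | P3 8-18 | P4 18-28 | P0 28-40 | P5 40-55 | P2 55-73 |
Completion: P0=40  P1=8  P2=73  P3=18  P4=28  P5=55
Turnaround (C−A): P0=40  P1=8  P2=73  P3=18  P4=28  P5=55
Turnaround times: P0=40, P1=8, P2=73, P3=18, P4=28, P5=55
Average turnaround = (40+8+73+18+28+55) / 6 = 222/6 = 37.00

37.00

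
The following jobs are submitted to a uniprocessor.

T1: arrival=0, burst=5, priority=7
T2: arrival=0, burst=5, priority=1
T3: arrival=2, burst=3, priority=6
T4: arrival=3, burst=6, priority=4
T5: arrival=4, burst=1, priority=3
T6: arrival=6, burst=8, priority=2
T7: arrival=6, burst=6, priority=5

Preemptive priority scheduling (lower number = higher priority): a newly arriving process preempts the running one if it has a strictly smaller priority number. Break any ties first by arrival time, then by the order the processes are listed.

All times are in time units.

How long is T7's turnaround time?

Schedule: | T2 0-5 | T5 5-6 | T6 6-14 | T4 14-20 | T7 20-26 | T3 26-29 | T1 29-34 |
Completion: T1=34  T2=5  T3=29  T4=20  T5=6  T6=14  T7=26
Turnaround (C−A): T1=34  T2=5  T3=27  T4=17  T5=2  T6=8  T7=20
Turnaround(T7) = completion − arrival = 26 − 6 = 20

20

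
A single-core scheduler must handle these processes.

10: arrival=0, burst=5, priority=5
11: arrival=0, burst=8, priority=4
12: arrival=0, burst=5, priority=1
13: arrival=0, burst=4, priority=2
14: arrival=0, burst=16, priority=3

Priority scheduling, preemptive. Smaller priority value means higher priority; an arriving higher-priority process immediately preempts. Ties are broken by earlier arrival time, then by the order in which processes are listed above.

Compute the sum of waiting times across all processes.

Timeline: | 12 0-5 | 13 5-9 | 14 9-25 | 11 25-33 | 10 33-38 |
Completion: 10=38  11=33  12=5  13=9  14=25
Turnaround (C−A): 10=38  11=33  12=5  13=9  14=25
Waiting = turnaround − burst: 10=33, 11=25, 12=0, 13=5, 14=9
Total waiting = 33 + 25 + 0 + 5 + 9 = 72

72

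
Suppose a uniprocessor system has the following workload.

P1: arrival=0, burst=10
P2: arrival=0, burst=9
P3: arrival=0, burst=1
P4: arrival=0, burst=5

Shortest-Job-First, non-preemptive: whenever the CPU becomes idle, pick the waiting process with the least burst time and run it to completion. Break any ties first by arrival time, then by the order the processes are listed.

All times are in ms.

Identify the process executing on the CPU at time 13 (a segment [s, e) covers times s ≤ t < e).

Timeline: | P3 0-1 | P4 1-6 | P2 6-15 | P1 15-25 |
Completion: P1=25  P2=15  P3=1  P4=6

P2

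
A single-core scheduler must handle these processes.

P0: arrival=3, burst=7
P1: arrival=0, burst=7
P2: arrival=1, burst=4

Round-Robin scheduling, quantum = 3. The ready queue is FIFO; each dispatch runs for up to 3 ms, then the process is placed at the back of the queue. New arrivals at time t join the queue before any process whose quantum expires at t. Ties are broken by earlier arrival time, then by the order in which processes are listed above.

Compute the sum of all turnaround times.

Schedule: | P1 0-3 | P2 3-6 | P0 6-9 | P1 9-12 | P2 12-13 | P0 13-16 | P1 16-17 | P0 17-18 |
Completion: P0=18  P1=17  P2=13
Turnaround (C−A): P0=15  P1=17  P2=12
Turnaround = completion − arrival: P0=15, P1=17, P2=12
Total turnaround = 15 + 17 + 12 = 44

44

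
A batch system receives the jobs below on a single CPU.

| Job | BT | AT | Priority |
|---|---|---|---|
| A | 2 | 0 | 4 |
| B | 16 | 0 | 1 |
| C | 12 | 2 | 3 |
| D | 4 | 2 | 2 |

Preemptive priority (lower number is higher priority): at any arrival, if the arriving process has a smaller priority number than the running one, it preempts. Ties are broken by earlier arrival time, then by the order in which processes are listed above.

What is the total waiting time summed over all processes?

Gantt: | B 0-16 | D 16-20 | C 20-32 | A 32-34 |
Completion: A=34  B=16  C=32  D=20
Waiting = turnaround − burst: A=32, B=0, C=18, D=14
Total waiting = 32 + 0 + 18 + 14 = 64

64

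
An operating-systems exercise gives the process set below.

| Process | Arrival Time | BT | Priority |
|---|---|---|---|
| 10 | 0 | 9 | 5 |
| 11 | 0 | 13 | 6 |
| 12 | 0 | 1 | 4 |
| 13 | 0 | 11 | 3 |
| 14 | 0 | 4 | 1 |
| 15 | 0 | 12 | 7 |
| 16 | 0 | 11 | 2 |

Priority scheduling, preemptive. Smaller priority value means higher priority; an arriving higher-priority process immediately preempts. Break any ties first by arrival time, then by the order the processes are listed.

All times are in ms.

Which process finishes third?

Timeline: | 14 0-4 | 16 4-15 | 13 15-26 | 12 26-27 | 10 27-36 | 11 36-49 | 15 49-61 |
Completion: 10=36  11=49  12=27  13=26  14=4  15=61  16=15
Turnaround (C−A): 10=36  11=49  12=27  13=26  14=4  15=61  16=15
Finish order: 14 → 16 → 13 → 12 → 10 → 11 → 15

13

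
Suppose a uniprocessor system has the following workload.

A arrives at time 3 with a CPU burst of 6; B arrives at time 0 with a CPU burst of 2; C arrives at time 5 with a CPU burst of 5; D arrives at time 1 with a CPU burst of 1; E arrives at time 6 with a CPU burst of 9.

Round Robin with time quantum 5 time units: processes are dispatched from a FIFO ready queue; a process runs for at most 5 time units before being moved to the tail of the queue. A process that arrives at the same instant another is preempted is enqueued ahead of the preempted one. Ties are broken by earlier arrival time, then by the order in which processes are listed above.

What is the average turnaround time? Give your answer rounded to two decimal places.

Gantt: | B 0-2 | D 2-3 | A 3-8 | C 8-13 | E 13-18 | A 18-19 | E 19-23 |
Completion: A=19  B=2  C=13  D=3  E=23
Turnaround times: A=16, B=2, C=8, D=2, E=17
Average turnaround = (16+2+8+2+17) / 5 = 45/5 = 9.00

9.00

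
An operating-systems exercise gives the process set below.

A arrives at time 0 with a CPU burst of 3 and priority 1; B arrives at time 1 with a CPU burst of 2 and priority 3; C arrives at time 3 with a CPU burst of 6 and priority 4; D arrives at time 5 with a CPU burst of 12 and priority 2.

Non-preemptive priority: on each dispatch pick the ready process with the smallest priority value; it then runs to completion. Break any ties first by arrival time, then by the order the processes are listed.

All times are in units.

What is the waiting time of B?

Gantt: | A 0-3 | B 3-5 | D 5-17 | C 17-23 |
Completion: A=3  B=5  C=23  D=17
Waiting(B) = turnaround − burst = 4 − 2 = 2

2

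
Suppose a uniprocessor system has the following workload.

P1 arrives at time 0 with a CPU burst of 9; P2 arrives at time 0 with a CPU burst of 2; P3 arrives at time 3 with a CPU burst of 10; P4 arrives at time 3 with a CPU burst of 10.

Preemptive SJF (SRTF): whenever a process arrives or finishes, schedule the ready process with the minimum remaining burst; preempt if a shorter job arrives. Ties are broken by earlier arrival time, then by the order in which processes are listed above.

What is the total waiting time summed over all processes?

Schedule: | P2 0-2 | P1 2-11 | P3 11-21 | P4 21-31 |
Completion: P1=11  P2=2  P3=21  P4=31
Waiting = turnaround − burst: P1=2, P2=0, P3=8, P4=18
Total waiting = 2 + 0 + 8 + 18 = 28

28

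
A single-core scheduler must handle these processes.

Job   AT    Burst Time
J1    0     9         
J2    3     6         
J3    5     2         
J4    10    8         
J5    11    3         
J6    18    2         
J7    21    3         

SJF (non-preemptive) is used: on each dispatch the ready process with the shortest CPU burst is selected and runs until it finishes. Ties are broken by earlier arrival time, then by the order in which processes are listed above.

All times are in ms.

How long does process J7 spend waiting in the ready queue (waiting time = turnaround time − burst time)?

Schedule: | J1 0-9 | J3 9-11 | J5 11-14 | J2 14-20 | J6 20-22 | J7 22-25 | J4 25-33 |
Completion: J1=9  J2=20  J3=11  J4=33  J5=14  J6=22  J7=25
Turnaround (C−A): J1=9  J2=17  J3=6  J4=23  J5=3  J6=4  J7=4
Waiting(J7) = turnaround − burst = 4 − 3 = 1

1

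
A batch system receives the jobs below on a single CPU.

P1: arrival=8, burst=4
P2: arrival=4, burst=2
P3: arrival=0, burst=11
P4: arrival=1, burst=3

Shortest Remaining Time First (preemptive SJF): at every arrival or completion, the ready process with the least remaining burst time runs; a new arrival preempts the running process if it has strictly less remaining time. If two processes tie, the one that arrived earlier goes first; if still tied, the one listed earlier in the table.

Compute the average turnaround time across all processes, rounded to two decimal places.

Gantt: | P3 0-1 | P4 1-4 | P2 4-6 | P3 6-8 | P1 8-12 | P3 12-20 |
Completion: P1=12  P2=6  P3=20  P4=4
Turnaround (C−A): P1=4  P2=2  P3=20  P4=3
Turnaround times: P1=4, P2=2, P3=20, P4=3
Average turnaround = (4+2+20+3) / 4 = 29/4 = 7.25

7.25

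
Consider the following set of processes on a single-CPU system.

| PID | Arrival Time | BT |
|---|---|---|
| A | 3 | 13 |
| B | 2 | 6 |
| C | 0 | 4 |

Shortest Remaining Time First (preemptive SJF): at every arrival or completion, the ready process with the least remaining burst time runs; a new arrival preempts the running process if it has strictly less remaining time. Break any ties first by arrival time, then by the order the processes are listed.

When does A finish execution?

Gantt: | C 0-4 | B 4-10 | A 10-23 |
Completion: A=23  B=10  C=4

23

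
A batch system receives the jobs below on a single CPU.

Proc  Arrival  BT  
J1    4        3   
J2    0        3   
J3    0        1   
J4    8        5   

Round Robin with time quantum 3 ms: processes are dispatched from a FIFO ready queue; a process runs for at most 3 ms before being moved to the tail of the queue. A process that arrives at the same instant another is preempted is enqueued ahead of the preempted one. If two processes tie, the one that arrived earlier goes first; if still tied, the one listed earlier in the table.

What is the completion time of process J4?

Timeline: | J2 0-3 | J3 3-4 | J1 4-7 | idle 7-8 | J4 8-13 |
Completion: J1=7  J2=3  J3=4  J4=13
Turnaround (C−A): J1=3  J2=3  J3=4  J4=5

13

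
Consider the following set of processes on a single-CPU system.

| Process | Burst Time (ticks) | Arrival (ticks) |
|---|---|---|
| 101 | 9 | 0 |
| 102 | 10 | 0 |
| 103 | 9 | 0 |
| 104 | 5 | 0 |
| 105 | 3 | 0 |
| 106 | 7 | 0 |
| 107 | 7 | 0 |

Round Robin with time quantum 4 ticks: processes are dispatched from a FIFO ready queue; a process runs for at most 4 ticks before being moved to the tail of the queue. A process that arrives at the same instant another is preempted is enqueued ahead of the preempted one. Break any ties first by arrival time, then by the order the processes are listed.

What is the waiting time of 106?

36

Timeline: | 101 0-4 | 102 4-8 | 103 8-12 | 104 12-16 | 105 16-19 | 106 19-23 | 107 23-27 | 101 27-31 | 102 31-35 | 103 35-39 | 104 39-40 | 106 40-43 | 107 43-46 | 101 46-47 | 102 47-49 | 103 49-50 |
Completion: 101=47  102=49  103=50  104=40  105=19  106=43  107=46
Waiting(106) = turnaround − burst = 43 − 7 = 36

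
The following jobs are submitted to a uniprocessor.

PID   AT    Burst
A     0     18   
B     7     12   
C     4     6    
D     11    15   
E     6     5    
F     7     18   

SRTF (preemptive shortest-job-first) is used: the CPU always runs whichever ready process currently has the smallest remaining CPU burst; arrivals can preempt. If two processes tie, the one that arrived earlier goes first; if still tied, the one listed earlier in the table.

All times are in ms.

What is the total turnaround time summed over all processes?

Timeline: | A 0-4 | C 4-10 | E 10-15 | B 15-27 | A 27-41 | D 41-56 | F 56-74 |
Completion: A=41  B=27  C=10  D=56  E=15  F=74
Turnaround (C−A): A=41  B=20  C=6  D=45  E=9  F=67
Turnaround = completion − arrival: A=41, B=20, C=6, D=45, E=9, F=67
Total turnaround = 41 + 20 + 6 + 45 + 9 + 67 = 188

188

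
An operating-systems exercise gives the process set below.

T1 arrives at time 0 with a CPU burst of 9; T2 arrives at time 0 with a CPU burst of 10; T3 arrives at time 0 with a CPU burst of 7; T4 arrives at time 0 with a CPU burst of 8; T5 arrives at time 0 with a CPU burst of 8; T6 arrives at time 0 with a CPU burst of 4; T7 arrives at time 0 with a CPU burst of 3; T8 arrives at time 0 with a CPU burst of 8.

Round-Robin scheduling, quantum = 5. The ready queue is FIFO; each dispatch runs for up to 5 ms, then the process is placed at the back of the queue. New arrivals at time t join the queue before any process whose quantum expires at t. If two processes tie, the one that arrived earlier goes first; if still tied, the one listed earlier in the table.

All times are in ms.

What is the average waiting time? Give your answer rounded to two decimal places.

Gantt: | T1 0-5 | T2 5-10 | T3 10-15 | T4 15-20 | T5 20-25 | T6 25-29 | T7 29-32 | T8 32-37 | T1 37-41 | T2 41-46 | T3 46-48 | T4 48-51 | T5 51-54 | T8 54-57 |
Completion: T1=41  T2=46  T3=48  T4=51  T5=54  T6=29  T7=32  T8=57
Turnaround (C−A): T1=41  T2=46  T3=48  T4=51  T5=54  T6=29  T7=32  T8=57
Waiting times: T1=32, T2=36, T3=41, T4=43, T5=46, T6=25, T7=29, T8=49
Average waiting = (32+36+41+43+46+25+29+49) / 8 = 301/8 = 37.63

37.63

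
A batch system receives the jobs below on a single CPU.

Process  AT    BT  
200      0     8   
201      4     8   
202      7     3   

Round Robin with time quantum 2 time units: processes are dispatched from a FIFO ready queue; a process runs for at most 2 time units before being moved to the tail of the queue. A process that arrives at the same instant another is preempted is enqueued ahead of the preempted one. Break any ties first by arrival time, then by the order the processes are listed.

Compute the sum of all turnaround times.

39

Timeline: | 200 0-4 | 201 4-6 | 200 6-8 | 201 8-10 | 202 10-12 | 200 12-14 | 201 14-16 | 202 16-17 | 201 17-19 |
Completion: 200=14  201=19  202=17
Turnaround (C−A): 200=14  201=15  202=10
Turnaround = completion − arrival: 200=14, 201=15, 202=10
Total turnaround = 14 + 15 + 10 = 39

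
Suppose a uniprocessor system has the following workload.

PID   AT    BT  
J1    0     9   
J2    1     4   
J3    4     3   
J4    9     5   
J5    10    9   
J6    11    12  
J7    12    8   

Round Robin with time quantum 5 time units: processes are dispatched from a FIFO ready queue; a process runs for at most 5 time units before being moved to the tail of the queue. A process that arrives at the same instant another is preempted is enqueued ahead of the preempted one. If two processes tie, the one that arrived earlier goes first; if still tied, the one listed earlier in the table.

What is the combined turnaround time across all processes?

Timeline: | J1 0-5 | J2 5-9 | J3 9-12 | J1 12-16 | J4 16-21 | J5 21-26 | J6 26-31 | J7 31-36 | J5 36-40 | J6 40-45 | J7 45-48 | J6 48-50 |
Completion: J1=16  J2=9  J3=12  J4=21  J5=40  J6=50  J7=48
Turnaround (C−A): J1=16  J2=8  J3=8  J4=12  J5=30  J6=39  J7=36
Turnaround = completion − arrival: J1=16, J2=8, J3=8, J4=12, J5=30, J6=39, J7=36
Total turnaround = 16 + 8 + 8 + 12 + 30 + 39 + 36 = 149

149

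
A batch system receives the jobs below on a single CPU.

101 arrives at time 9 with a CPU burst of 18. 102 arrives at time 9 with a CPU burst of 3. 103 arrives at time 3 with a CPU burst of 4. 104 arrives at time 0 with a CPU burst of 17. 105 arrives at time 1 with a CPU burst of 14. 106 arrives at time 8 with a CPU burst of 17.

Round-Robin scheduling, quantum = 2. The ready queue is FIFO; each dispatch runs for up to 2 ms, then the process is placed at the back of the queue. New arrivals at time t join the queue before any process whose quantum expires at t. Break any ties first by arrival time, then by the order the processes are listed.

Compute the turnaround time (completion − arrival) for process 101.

64

Schedule: | 104 0-2 | 105 2-4 | 104 4-6 | 103 6-8 | 105 8-10 | 104 10-12 | 106 12-14 | 103 14-16 | 101 16-18 | 102 18-20 | 105 20-22 | 104 22-24 | 106 24-26 | 101 26-28 | 102 28-29 | 105 29-31 | 104 31-33 | 106 33-35 | 101 35-37 | 105 37-39 | 104 39-41 | 106 41-43 | 101 43-45 | 105 45-47 | 104 47-49 | 106 49-51 | 101 51-53 | 105 53-55 | 104 55-57 | 106 57-59 | 101 59-61 | 104 61-62 | 106 62-64 | 101 64-66 | 106 66-68 | 101 68-70 | 106 70-71 | 101 71-73 |
Completion: 101=73  102=29  103=16  104=62  105=55  106=71
Turnaround (C−A): 101=64  102=20  103=13  104=62  105=54  106=63
Turnaround(101) = completion − arrival = 73 − 9 = 64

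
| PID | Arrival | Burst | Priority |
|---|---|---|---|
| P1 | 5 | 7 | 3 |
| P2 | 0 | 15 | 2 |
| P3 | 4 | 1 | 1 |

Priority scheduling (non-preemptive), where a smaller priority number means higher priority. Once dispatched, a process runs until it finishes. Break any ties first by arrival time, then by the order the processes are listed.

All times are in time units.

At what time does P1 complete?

Timeline: | P2 0-15 | P3 15-16 | P1 16-23 |
Completion: P1=23  P2=15  P3=16

23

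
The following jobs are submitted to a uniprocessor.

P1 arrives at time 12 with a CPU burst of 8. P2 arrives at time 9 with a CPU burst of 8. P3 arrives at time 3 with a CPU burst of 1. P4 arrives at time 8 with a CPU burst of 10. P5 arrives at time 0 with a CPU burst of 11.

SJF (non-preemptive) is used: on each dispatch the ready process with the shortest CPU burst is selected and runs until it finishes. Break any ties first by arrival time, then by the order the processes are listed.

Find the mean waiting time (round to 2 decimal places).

7.80

Schedule: | P5 0-11 | P3 11-12 | P2 12-20 | P1 20-28 | P4 28-38 |
Completion: P1=28  P2=20  P3=12  P4=38  P5=11
Turnaround (C−A): P1=16  P2=11  P3=9  P4=30  P5=11
Waiting times: P1=8, P2=3, P3=8, P4=20, P5=0
Average waiting = (8+3+8+20+0) / 5 = 39/5 = 7.80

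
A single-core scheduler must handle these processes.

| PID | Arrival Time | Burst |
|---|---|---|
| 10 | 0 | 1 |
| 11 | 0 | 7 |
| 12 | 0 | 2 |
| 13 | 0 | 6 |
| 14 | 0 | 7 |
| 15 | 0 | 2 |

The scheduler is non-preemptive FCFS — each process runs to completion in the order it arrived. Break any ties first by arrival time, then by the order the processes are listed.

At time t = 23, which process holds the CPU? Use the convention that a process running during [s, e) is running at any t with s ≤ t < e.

Schedule: | 10 0-1 | 11 1-8 | 12 8-10 | 13 10-16 | 14 16-23 | 15 23-25 |
Completion: 10=1  11=8  12=10  13=16  14=23  15=25

15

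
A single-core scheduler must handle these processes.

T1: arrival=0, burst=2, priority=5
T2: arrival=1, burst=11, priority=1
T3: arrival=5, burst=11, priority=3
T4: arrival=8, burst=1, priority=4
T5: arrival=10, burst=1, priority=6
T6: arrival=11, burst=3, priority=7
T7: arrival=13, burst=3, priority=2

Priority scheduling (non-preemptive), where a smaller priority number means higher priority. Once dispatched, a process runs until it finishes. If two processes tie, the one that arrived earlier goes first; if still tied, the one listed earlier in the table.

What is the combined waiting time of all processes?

Timeline: | T1 0-2 | T2 2-13 | T7 13-16 | T3 16-27 | T4 27-28 | T5 28-29 | T6 29-32 |
Completion: T1=2  T2=13  T3=27  T4=28  T5=29  T6=32  T7=16
Waiting = turnaround − burst: T1=0, T2=1, T3=11, T4=19, T5=18, T6=18, T7=0
Total waiting = 0 + 1 + 11 + 19 + 18 + 18 + 0 = 67

67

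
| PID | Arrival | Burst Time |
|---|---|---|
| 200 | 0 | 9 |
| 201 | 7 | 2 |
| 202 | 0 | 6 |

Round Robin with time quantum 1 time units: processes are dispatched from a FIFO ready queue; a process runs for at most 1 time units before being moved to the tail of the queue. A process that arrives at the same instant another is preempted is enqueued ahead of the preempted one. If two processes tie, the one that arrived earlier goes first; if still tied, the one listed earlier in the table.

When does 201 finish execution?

Schedule: | 200 0-1 | 202 1-2 | 200 2-3 | 202 3-4 | 200 4-5 | 202 5-6 | 200 6-7 | 202 7-8 | 201 8-9 | 200 9-10 | 202 10-11 | 201 11-12 | 200 12-13 | 202 13-14 | 200 14-17 |
Completion: 200=17  201=12  202=14

12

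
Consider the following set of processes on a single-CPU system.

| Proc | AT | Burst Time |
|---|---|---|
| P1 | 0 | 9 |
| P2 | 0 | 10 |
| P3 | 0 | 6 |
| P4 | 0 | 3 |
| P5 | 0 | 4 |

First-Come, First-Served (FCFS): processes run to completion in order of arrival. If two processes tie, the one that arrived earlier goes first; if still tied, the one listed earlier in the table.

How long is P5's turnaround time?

32

Timeline: | P1 0-9 | P2 9-19 | P3 19-25 | P4 25-28 | P5 28-32 |
Completion: P1=9  P2=19  P3=25  P4=28  P5=32
Turnaround (C−A): P1=9  P2=19  P3=25  P4=28  P5=32
Turnaround(P5) = completion − arrival = 32 − 0 = 32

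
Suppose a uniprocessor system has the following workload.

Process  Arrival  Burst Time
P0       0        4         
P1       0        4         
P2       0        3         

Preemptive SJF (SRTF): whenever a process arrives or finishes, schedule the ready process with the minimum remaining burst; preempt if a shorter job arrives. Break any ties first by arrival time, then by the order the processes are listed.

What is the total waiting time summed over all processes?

10

Schedule: | P2 0-3 | P0 3-7 | P1 7-11 |
Completion: P0=7  P1=11  P2=3
Waiting = turnaround − burst: P0=3, P1=7, P2=0
Total waiting = 3 + 7 + 0 = 10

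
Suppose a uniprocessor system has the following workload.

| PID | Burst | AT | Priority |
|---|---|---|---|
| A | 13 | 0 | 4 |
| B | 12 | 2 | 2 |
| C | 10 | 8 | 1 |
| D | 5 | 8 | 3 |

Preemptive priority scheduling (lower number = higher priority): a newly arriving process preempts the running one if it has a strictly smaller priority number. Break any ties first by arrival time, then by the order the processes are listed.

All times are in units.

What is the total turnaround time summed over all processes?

Schedule: | A 0-2 | B 2-8 | C 8-18 | B 18-24 | D 24-29 | A 29-40 |
Completion: A=40  B=24  C=18  D=29
Turnaround (C−A): A=40  B=22  C=10  D=21
Turnaround = completion − arrival: A=40, B=22, C=10, D=21
Total turnaround = 40 + 22 + 10 + 21 = 93

93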